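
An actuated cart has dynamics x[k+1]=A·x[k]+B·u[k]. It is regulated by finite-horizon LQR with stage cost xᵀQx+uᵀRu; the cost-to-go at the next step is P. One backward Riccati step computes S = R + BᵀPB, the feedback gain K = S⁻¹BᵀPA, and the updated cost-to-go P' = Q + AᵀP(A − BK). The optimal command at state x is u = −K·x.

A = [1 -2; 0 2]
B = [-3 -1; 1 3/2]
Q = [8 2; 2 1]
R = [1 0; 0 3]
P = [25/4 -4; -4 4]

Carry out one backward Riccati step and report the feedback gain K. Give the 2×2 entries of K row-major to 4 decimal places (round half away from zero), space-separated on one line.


-0.2937 0.6713 0.0490 0.4336

BᵀP = [-22.7500 16.0000; -12.2500 10.0000]
S = R + BᵀPB = [1 0; 0 3] + [84.2500 46.7500; 46.7500 27.2500] = [85.2500 46.7500; 46.7500 30.2500]
BᵀPA = [-22.7500 77.5000; -12.2500 44.5000]
K = S⁻¹·BᵀPA = [-0.2937 0.6713; 0.0490 0.4336]
A−BK = [0.1678 0.4476; 0.2203 0.6783]
AᵀP(A−BK) = [0.1678 0.0839; 0.0839 1.6783]
P' = Q + AᵀP(A−BK) = [8.1678 2.0839; 2.0839 2.6783]
tr(P') = 10.8462


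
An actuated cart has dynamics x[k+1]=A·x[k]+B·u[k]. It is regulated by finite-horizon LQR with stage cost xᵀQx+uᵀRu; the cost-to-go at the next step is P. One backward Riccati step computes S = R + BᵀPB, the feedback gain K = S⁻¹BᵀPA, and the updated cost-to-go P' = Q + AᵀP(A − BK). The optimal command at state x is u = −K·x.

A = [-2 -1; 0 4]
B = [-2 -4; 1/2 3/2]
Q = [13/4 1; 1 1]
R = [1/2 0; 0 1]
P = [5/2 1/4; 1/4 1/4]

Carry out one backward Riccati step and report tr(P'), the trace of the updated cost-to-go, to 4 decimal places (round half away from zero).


7.6886

BᵀP = [-4.8750 -0.3750; -9.6250 -0.6250]
S = R + BᵀPB = [1/2 0; 0 1] + [9.5625 18.9375; 18.9375 37.5625] = [10.0625 18.9375; 18.9375 38.5625]
BᵀPA = [9.7500 3.3750; 19.2500 7.1250]
K = S⁻¹·BᵀPA = [0.3889 -0.1626; 0.3082 0.2646]
A−BK = [0.0106 -0.2667; -0.6567 3.6844]
AᵀP(A−BK) = [0.2752 -0.5085; -0.5085 3.1634]
P' = Q + AᵀP(A−BK) = [3.5252 0.4915; 0.4915 4.1634]
tr(P') = 7.6886


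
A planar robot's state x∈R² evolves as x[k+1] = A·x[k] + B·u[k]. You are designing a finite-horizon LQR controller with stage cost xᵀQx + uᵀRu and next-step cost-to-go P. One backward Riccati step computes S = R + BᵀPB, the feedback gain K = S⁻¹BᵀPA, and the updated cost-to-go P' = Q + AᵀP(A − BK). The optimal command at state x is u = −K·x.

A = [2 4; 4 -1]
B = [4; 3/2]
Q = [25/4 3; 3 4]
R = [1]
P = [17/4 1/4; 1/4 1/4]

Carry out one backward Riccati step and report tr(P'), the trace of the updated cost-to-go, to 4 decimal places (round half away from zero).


BᵀP = [17.3750 1.3750]
S = R + BᵀPB = [1] + [71.5625] = [72.5625]
BᵀPA = [40.2500 68.1250]
K = S⁻¹·BᵀPA = [0.5547 0.9388]
A−BK = [-0.2188 0.2446; 3.1680 -2.4083]
AᵀP(A−BK) = [2.6736 -1.2885; -1.2885 2.2911]
P' = Q + AᵀP(A−BK) = [8.9236 1.7115; 1.7115 6.2911]
tr(P') = 15.2147

15.2147


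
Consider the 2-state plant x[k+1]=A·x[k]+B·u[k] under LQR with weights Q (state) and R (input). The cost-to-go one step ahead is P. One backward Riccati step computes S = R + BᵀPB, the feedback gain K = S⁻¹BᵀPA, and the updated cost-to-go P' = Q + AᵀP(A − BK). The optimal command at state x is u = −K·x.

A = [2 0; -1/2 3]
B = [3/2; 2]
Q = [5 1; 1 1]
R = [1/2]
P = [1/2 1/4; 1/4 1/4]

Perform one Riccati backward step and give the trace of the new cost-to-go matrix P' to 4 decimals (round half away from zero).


BᵀP = [1.2500 0.8750]
S = R + BᵀPB = [1/2] + [3.6250] = [4.1250]
BᵀPA = [2.0625 2.6250]
K = S⁻¹·BᵀPA = [0.5000 0.6364]
A−BK = [1.2500 -0.9545; -1.5000 1.7273]
AᵀP(A−BK) = [0.5313 -0.1875; -0.1875 0.5795]
P' = Q + AᵀP(A−BK) = [5.5313 0.8125; 0.8125 1.5795]
tr(P') = 7.1108

7.1108


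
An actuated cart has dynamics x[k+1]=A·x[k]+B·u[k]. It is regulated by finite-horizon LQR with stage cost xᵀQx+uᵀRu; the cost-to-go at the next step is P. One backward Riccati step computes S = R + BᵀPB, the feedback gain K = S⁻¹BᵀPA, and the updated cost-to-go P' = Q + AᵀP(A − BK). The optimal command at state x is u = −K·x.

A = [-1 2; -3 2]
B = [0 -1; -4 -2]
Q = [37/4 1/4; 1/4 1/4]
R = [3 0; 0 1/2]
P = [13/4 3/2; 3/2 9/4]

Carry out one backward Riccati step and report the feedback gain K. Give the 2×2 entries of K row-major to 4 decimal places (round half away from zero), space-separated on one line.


0.2367 0.1643 0.9903 -1.5169

BᵀP = [-6.0000 -9.0000; -6.2500 -6.0000]
S = R + BᵀPB = [3 0; 0 1/2] + [36.0000 24.0000; 24.0000 18.2500] = [39.0000 24.0000; 24.0000 18.7500]
BᵀPA = [33.0000 -30.0000; 24.2500 -24.5000]
K = S⁻¹·BᵀPA = [0.2367 0.1643; 0.9903 -1.5169]
A−BK = [-0.0097 0.4831; -0.0725 -0.3768]
AᵀP(A−BK) = [0.6727 -0.6353; -0.6353 1.7633]
P' = Q + AᵀP(A−BK) = [9.9227 -0.3853; -0.3853 2.0133]
tr(P') = 11.9360


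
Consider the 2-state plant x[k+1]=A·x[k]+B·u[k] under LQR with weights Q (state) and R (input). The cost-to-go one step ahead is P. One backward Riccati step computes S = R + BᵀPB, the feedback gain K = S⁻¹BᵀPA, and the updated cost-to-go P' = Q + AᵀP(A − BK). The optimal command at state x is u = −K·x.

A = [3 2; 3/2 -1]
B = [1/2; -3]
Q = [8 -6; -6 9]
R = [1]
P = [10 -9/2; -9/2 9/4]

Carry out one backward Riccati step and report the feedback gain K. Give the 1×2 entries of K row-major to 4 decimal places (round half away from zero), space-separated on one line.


1.1275 1.2349

BᵀP = [18.5000 -9.0000]
S = R + BᵀPB = [1] + [36.2500] = [37.2500]
BᵀPA = [42.0000 46.0000]
K = S⁻¹·BᵀPA = [1.1275 1.2349]
A−BK = [2.4362 1.3826; 4.8826 2.7047]
AᵀP(A−BK) = [7.2068 4.7592; 4.7592 3.4446]
P' = Q + AᵀP(A−BK) = [15.2068 -1.2408; -1.2408 12.4446]
tr(P') = 27.6514


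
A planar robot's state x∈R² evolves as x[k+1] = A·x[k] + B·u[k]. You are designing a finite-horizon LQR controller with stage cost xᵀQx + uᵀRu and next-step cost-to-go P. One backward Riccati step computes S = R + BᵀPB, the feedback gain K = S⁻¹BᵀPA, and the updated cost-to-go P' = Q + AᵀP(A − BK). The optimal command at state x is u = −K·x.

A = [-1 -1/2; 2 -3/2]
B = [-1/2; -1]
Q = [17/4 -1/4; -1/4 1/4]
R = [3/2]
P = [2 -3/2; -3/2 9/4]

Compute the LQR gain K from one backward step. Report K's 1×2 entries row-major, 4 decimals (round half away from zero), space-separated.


BᵀP = [0.5000 -1.5000]
S = R + BᵀPB = [3/2] + [1.2500] = [2.7500]
BᵀPA = [-3.5000 2.0000]
K = S⁻¹·BᵀPA = [-1.2727 0.7273]
A−BK = [-1.6364 -0.1364; 0.7273 -0.7727]
AᵀP(A−BK) = [12.5455 -3.9545; -3.9545 1.8580]
P' = Q + AᵀP(A−BK) = [16.7955 -4.2045; -4.2045 2.1080]
tr(P') = 18.9034

-1.2727 0.7273


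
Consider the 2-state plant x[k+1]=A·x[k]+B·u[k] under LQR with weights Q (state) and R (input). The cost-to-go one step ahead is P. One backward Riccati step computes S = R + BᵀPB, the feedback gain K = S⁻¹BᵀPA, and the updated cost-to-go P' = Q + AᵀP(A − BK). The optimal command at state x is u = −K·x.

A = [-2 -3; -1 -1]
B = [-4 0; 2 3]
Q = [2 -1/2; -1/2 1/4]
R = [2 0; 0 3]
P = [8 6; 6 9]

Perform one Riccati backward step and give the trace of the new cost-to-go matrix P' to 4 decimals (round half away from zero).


BᵀP = [-20.0000 -6.0000; 18.0000 27.0000]
S = R + BᵀPB = [2 0; 0 3] + [68.0000 -18.0000; -18.0000 81.0000] = [70.0000 -18.0000; -18.0000 84.0000]
BᵀPA = [46.0000 66.0000; -63.0000 -81.0000]
K = S⁻¹·BᵀPA = [0.4914 0.7354; -0.6447 -0.8067]
A−BK = [-0.0346 -0.0583; -0.0486 -0.0508]
AᵀP(A−BK) = [1.7808 2.3488; 2.3488 3.1199]
P' = Q + AᵀP(A−BK) = [3.7808 1.8488; 1.8488 3.3699]
tr(P') = 7.1506

7.1506


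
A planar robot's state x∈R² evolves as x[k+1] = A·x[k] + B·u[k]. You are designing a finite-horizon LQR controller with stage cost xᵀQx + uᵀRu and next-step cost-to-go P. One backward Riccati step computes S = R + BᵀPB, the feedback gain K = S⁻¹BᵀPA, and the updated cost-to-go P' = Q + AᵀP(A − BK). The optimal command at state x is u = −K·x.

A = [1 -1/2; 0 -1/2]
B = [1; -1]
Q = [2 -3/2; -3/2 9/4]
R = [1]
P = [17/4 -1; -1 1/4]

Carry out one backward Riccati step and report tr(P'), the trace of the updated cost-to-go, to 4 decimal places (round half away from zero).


BᵀP = [5.2500 -1.2500]
S = R + BᵀPB = [1] + [6.5000] = [7.5000]
BᵀPA = [5.2500 -2.0000]
K = S⁻¹·BᵀPA = [0.7000 -0.2667]
A−BK = [0.3000 -0.2333; 0.7000 -0.7667]
AᵀP(A−BK) = [0.5750 -0.2250; -0.2250 0.0917]
P' = Q + AᵀP(A−BK) = [2.5750 -1.7250; -1.7250 2.3417]
tr(P') = 4.9167

4.9167


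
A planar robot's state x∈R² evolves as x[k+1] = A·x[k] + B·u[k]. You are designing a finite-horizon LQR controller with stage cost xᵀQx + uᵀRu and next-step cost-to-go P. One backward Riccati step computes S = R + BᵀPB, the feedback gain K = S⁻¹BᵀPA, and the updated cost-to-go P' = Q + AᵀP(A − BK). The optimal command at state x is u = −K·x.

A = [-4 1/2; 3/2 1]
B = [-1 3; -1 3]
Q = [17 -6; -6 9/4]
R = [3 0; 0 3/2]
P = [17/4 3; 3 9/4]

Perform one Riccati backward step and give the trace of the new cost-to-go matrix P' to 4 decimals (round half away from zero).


BᵀP = [-7.2500 -5.2500; 21.7500 15.7500]
S = R + BᵀPB = [3 0; 0 3/2] + [12.5000 -37.5000; -37.5000 112.5000] = [15.5000 -37.5000; -37.5000 114.0000]
BᵀPA = [21.1250 -8.8750; -63.3750 26.6250]
K = S⁻¹·BᵀPA = [0.0878 -0.0369; -0.5270 0.2214]
A−BK = [-2.3311 -0.2011; 3.1689 0.2989]
AᵀP(A−BK) = [1.8066 -0.0633; -0.0633 0.0899]
P' = Q + AᵀP(A−BK) = [18.8066 -6.0633; -6.0633 2.3399]
tr(P') = 21.1464

21.1464


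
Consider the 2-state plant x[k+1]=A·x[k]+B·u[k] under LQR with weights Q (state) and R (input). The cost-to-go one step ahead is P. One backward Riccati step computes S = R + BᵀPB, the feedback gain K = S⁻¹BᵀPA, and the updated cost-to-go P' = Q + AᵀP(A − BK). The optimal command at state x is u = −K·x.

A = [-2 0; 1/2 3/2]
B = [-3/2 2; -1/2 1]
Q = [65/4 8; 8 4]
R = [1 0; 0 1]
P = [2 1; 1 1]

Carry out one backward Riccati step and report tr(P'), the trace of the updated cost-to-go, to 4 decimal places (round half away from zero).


BᵀP = [-3.5000 -2.0000; 5.0000 3.0000]
S = R + BᵀPB = [1 0; 0 1] + [6.2500 -9.0000; -9.0000 13.0000] = [7.2500 -9.0000; -9.0000 14.0000]
BᵀPA = [6.0000 -3.0000; -8.5000 4.5000]
K = S⁻¹·BᵀPA = [0.3659 -0.0732; -0.3720 0.2744]
A−BK = [-0.7073 -0.6585; 1.0549 1.1890]
AᵀP(A−BK) = [0.8933 0.5213; 0.5213 0.7957]
P' = Q + AᵀP(A−BK) = [17.1433 8.5213; 8.5213 4.7957]
tr(P') = 21.9390

21.9390


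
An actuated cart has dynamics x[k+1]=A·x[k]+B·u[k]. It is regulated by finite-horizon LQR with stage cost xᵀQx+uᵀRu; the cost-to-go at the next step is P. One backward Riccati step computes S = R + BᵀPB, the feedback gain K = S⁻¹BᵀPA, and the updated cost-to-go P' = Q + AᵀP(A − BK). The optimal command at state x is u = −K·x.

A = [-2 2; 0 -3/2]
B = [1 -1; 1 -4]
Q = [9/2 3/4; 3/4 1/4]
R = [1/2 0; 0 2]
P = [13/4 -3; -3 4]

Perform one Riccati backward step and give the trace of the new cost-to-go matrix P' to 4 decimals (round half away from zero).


12.7909

BᵀP = [0.2500 1.0000; 8.7500 -13.0000]
S = R + BᵀPB = [1/2 0; 0 2] + [1.2500 -4.2500; -4.2500 43.2500] = [1.7500 -4.2500; -4.2500 45.2500]
BᵀPA = [-0.5000 -1.0000; -17.5000 37.0000]
K = S⁻¹·BᵀPA = [-1.5869 1.8323; -0.5358 0.9898]
A−BK = [-0.9489 1.1575; -0.5562 0.6268]
AᵀP(A−BK) = [2.8303 -3.7628; -3.7628 5.2106]
P' = Q + AᵀP(A−BK) = [7.3303 -3.0128; -3.0128 5.4606]
tr(P') = 12.7909


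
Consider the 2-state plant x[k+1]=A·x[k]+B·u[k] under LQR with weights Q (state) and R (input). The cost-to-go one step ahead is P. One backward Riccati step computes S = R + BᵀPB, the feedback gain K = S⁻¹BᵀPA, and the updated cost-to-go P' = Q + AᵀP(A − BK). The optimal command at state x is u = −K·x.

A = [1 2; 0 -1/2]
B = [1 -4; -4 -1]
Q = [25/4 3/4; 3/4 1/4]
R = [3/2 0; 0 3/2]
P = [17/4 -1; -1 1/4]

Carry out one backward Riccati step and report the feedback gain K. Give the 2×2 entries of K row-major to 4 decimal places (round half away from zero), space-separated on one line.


0.0995 0.2258 -0.2092 -0.4352

BᵀP = [8.2500 -2.0000; -16.0000 3.7500]
S = R + BᵀPB = [3/2 0; 0 3/2] + [16.2500 -31.0000; -31.0000 60.2500] = [17.7500 -31.0000; -31.0000 61.7500]
BᵀPA = [8.2500 17.5000; -16.0000 -33.8750]
K = S⁻¹·BᵀPA = [0.0995 0.2258; -0.2092 -0.4352]
A−BK = [0.0639 0.0333; 0.1888 -0.0319]
AᵀP(A−BK) = [0.0826 0.1735; 0.1735 0.3677]
P' = Q + AᵀP(A−BK) = [6.3326 0.9235; 0.9235 0.6177]
tr(P') = 6.9503


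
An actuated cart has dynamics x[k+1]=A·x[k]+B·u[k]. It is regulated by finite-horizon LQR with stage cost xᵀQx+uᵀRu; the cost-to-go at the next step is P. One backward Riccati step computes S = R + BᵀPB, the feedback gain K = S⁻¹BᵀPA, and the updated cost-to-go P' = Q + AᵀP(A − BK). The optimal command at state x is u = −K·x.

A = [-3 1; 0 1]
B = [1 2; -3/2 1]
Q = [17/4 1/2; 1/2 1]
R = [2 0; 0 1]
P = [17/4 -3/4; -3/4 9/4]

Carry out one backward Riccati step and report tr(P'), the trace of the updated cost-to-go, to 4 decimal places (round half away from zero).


7.9070

BᵀP = [5.3750 -4.1250; 7.7500 0.7500]
S = R + BᵀPB = [2 0; 0 1] + [11.5625 6.6250; 6.6250 16.2500] = [13.5625 6.6250; 6.6250 17.2500]
BᵀPA = [-16.1250 1.2500; -23.2500 8.5000]
K = S⁻¹·BᵀPA = [-0.6531 -0.1828; -1.0970 0.5630]
A−BK = [-0.1529 0.0569; 0.1174 0.1628]
AᵀP(A−BK) = [2.2137 -0.3591; -0.3591 0.4433]
P' = Q + AᵀP(A−BK) = [6.4637 0.1409; 0.1409 1.4433]
tr(P') = 7.9070


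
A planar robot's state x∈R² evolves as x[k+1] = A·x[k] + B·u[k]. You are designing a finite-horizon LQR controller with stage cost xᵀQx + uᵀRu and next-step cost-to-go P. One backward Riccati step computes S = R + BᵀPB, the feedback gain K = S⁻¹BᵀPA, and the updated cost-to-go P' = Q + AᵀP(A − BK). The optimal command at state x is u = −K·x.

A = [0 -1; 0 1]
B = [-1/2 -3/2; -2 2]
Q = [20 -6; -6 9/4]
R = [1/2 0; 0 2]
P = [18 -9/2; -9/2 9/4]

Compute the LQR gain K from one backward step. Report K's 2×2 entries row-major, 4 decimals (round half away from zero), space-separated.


BᵀP = [0.0000 -2.2500; -36.0000 11.2500]
S = R + BᵀPB = [1/2 0; 0 2] + [4.5000 -4.5000; -4.5000 76.5000] = [5.0000 -4.5000; -4.5000 78.5000]
BᵀPA = [0.0000 -2.2500; 0.0000 47.2500]
K = S⁻¹·BᵀPA = [0.0000 0.0967; 0.0000 0.6075]
A−BK = [0.0000 -0.0405; 0.0000 -0.0215]
AᵀP(A−BK) = [0.0000 0.0000; 0.0000 0.7654]
P' = Q + AᵀP(A−BK) = [20.0000 -6.0000; -6.0000 3.0154]
tr(P') = 23.0154

0.0000 0.0967 0.0000 0.6075


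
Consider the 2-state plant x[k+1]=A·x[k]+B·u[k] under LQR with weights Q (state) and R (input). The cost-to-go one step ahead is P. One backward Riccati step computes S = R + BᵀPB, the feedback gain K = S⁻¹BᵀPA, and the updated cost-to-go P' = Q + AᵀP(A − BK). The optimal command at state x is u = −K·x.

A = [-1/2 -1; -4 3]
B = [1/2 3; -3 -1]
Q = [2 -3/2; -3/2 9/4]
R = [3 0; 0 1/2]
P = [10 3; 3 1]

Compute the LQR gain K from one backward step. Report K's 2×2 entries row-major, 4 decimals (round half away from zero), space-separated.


BᵀP = [-4.0000 -1.5000; 27.0000 8.0000]
S = R + BᵀPB = [3 0; 0 1/2] + [2.5000 -10.5000; -10.5000 73.0000] = [5.5000 -10.5000; -10.5000 73.5000]
BᵀPA = [8.0000 -0.5000; -45.5000 -3.0000]
K = S⁻¹·BᵀPA = [0.3750 -0.2321; -0.5655 -0.0740]
A−BK = [1.0089 -0.6620; -3.4405 2.2296]
AᵀP(A−BK) = [1.7708 -1.0089; -1.0089 0.6620]
P' = Q + AᵀP(A−BK) = [3.7708 -2.5089; -2.5089 2.9120]
tr(P') = 6.6828

0.3750 -0.2321 -0.5655 -0.0740


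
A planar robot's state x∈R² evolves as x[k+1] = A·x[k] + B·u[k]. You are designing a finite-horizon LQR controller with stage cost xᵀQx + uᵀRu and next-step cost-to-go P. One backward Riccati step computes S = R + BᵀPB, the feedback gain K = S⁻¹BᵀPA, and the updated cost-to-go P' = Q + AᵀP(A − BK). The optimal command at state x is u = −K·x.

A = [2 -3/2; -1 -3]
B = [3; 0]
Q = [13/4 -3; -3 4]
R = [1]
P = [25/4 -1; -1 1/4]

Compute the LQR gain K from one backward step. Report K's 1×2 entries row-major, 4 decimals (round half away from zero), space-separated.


0.7074 -0.3341

BᵀP = [18.7500 -3.0000]
S = R + BᵀPB = [1] + [56.2500] = [57.2500]
BᵀPA = [40.5000 -19.1250]
K = S⁻¹·BᵀPA = [0.7074 -0.3341]
A−BK = [-0.1223 -0.4978; -1.0000 -3.0000]
AᵀP(A−BK) = [0.5993 0.0295; 0.0295 0.9236]
P' = Q + AᵀP(A−BK) = [3.8493 -2.9705; -2.9705 4.9236]
tr(P') = 8.7729


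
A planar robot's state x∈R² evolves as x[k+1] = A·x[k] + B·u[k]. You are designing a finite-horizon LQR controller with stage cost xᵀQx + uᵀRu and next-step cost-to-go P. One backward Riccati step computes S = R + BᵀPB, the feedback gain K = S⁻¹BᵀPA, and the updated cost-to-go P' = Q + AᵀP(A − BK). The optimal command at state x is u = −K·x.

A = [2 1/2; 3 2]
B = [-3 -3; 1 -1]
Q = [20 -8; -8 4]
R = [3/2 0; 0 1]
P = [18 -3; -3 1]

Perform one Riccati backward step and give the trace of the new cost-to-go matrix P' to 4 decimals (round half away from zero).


27.6055

BᵀP = [-57.0000 10.0000; -51.0000 8.0000]
S = R + BᵀPB = [3/2 0; 0 1] + [181.0000 161.0000; 161.0000 145.0000] = [182.5000 161.0000; 161.0000 146.0000]
BᵀPA = [-84.0000 -8.5000; -78.0000 -9.5000]
K = S⁻¹·BᵀPA = [0.4061 0.3985; -0.9820 -0.5045]
A−BK = [0.2721 0.1820; 1.6119 1.0970]
AᵀP(A−BK) = [2.5110 1.6222; 1.6222 1.0944]
P' = Q + AᵀP(A−BK) = [22.5110 -6.3778; -6.3778 5.0944]
tr(P') = 27.6055


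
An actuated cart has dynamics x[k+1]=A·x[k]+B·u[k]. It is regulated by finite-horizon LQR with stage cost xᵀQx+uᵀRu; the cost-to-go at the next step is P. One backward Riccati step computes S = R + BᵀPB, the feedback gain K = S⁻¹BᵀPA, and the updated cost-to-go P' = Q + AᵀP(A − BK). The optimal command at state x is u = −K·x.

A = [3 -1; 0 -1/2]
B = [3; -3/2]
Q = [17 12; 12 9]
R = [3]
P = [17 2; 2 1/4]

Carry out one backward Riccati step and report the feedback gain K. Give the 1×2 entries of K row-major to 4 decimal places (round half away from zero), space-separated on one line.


BᵀP = [48.0000 5.6250]
S = R + BᵀPB = [3] + [135.5625] = [138.5625]
BᵀPA = [144.0000 -50.8125]
K = S⁻¹·BᵀPA = [1.0392 -0.3667]
A−BK = [-0.1177 0.1001; 1.5589 -1.0501]
AᵀP(A−BK) = [3.3491 -1.1935; -1.1935 0.4290]
P' = Q + AᵀP(A−BK) = [20.3491 10.8065; 10.8065 9.4290]
tr(P') = 29.7781

1.0392 -0.3667


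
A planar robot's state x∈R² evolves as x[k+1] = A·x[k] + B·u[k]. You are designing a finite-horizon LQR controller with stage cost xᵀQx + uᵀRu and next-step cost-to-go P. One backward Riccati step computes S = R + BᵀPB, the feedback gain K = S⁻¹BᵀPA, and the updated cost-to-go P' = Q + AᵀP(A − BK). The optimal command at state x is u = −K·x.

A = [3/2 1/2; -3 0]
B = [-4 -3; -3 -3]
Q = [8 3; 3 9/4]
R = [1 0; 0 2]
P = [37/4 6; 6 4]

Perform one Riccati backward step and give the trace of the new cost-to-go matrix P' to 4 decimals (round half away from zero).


11.0817

BᵀP = [-55.0000 -36.0000; -45.7500 -30.0000]
S = R + BᵀPB = [1 0; 0 2] + [328.0000 273.0000; 273.0000 227.2500] = [329.0000 273.0000; 273.0000 229.2500]
BᵀPA = [25.5000 -27.5000; 21.3750 -22.8750]
K = S⁻¹·BᵀPA = [0.0117 -0.0665; 0.0793 -0.0205]
A−BK = [1.7847 0.1722; -2.7270 -0.2613]
AᵀP(A−BK) = [0.8190 0.0734; 0.0734 0.0127]
P' = Q + AᵀP(A−BK) = [8.8190 3.0734; 3.0734 2.2627]
tr(P') = 11.0817


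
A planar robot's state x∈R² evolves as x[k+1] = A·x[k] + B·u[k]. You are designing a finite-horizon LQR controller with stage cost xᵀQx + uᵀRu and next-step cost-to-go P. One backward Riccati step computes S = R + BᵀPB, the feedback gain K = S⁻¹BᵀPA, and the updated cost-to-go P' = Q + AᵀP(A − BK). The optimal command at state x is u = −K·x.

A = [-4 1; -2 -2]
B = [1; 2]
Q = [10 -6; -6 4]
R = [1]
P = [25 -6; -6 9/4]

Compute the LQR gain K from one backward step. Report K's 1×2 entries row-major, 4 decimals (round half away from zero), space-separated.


BᵀP = [13.0000 -1.5000]
S = R + BᵀPB = [1] + [10.0000] = [11.0000]
BᵀPA = [-49.0000 16.0000]
K = S⁻¹·BᵀPA = [-4.4545 1.4545]
A−BK = [0.4545 -0.4545; 6.9091 -4.9091]
AᵀP(A−BK) = [94.7273 -55.7273; -55.7273 34.7273]
P' = Q + AᵀP(A−BK) = [104.7273 -61.7273; -61.7273 38.7273]
tr(P') = 143.4545

-4.4545 1.4545


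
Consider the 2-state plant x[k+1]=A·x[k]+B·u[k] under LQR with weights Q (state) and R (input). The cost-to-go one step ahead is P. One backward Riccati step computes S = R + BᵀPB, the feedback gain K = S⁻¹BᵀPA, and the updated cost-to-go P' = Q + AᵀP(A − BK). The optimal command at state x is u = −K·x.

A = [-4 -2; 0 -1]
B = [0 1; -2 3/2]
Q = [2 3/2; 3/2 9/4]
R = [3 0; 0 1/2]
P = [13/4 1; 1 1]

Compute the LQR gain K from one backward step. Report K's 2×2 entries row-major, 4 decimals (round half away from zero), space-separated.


-0.6053 -0.1579 -2.4474 -1.4211

BᵀP = [-2.0000 -2.0000; 4.7500 2.5000]
S = R + BᵀPB = [3 0; 0 1/2] + [4.0000 -5.0000; -5.0000 8.5000] = [7.0000 -5.0000; -5.0000 9.0000]
BᵀPA = [8.0000 6.0000; -19.0000 -12.0000]
K = S⁻¹·BᵀPA = [-0.6053 -0.1579; -2.4474 -1.4211]
A−BK = [-1.5526 -0.5789; 2.4605 0.8158]
AᵀP(A−BK) = [10.3421 4.2632; 4.2632 1.8947]
P' = Q + AᵀP(A−BK) = [12.3421 5.7632; 5.7632 4.1447]
tr(P') = 16.4868


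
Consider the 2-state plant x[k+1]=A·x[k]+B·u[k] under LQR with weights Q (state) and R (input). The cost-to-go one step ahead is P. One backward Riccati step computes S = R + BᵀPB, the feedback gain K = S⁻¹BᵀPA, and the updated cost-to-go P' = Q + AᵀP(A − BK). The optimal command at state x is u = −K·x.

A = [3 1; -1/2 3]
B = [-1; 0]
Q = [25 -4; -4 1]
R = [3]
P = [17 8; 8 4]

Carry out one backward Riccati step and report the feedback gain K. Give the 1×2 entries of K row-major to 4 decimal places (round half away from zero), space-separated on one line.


BᵀP = [-17.0000 -8.0000]
S = R + BᵀPB = [3] + [17.0000] = [20.0000]
BᵀPA = [-47.0000 -41.0000]
K = S⁻¹·BᵀPA = [-2.3500 -2.0500]
A−BK = [0.6500 -1.0500; -0.5000 3.0000]
AᵀP(A−BK) = [19.5500 16.6500; 16.6500 16.9500]
P' = Q + AᵀP(A−BK) = [44.5500 12.6500; 12.6500 17.9500]
tr(P') = 62.5000

-2.3500 -2.0500


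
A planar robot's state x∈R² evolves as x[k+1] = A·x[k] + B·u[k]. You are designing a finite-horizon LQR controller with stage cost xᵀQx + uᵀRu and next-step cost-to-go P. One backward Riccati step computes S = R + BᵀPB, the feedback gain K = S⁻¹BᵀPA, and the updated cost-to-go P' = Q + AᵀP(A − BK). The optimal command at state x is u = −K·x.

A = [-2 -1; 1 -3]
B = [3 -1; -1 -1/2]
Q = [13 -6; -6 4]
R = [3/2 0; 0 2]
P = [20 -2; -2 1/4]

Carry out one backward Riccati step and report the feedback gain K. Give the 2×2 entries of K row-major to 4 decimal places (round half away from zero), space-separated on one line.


-0.6309 -0.1907 0.1362 0.1071

BᵀP = [62.0000 -6.2500; -19.0000 1.8750]
S = R + BᵀPB = [3/2 0; 0 2] + [192.2500 -58.8750; -58.8750 18.0625] = [193.7500 -58.8750; -58.8750 20.0625]
BᵀPA = [-130.2500 -43.2500; 39.8750 13.3750]
K = S⁻¹·BᵀPA = [-0.6309 -0.1907; 0.1362 0.1071]
A−BK = [0.0288 -0.3209; 0.4372 -3.1372]
AᵀP(A−BK) = [0.6481 0.1432; 0.1432 0.5706]
P' = Q + AᵀP(A−BK) = [13.6481 -5.8568; -5.8568 4.5706]
tr(P') = 18.2187


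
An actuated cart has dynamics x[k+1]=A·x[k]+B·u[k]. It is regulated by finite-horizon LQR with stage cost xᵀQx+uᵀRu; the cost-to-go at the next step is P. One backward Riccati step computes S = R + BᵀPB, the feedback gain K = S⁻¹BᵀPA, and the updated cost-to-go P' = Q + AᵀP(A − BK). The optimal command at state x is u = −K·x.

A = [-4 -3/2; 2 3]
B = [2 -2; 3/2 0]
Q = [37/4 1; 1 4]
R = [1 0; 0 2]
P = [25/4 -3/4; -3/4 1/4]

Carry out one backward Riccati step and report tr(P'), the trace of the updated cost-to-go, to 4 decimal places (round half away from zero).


BᵀP = [11.3750 -1.1250; -12.5000 1.5000]
S = R + BᵀPB = [1 0; 0 2] + [21.0625 -22.7500; -22.7500 25.0000] = [22.0625 -22.7500; -22.7500 27.0000]
BᵀPA = [-47.7500 -20.4375; 53.0000 23.2500]
K = S⁻¹·BᵀPA = [-1.0688 -0.2928; 1.0624 0.6144]
A−BK = [0.2624 0.3144; 3.6032 3.4392]
AᵀP(A−BK) = [5.6576 3.7056; 3.7056 2.7936]
P' = Q + AᵀP(A−BK) = [14.9076 4.7056; 4.7056 6.7936]
tr(P') = 21.7012

21.7012


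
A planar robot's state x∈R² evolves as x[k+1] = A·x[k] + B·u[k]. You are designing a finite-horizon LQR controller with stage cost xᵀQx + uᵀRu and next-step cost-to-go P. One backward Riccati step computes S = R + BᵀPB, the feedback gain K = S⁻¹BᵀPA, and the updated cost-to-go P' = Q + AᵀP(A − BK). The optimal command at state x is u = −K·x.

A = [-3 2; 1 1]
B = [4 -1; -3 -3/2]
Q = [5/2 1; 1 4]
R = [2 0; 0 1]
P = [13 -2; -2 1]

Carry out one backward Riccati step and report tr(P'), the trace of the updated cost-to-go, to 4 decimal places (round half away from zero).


8.5616

BᵀP = [58.0000 -11.0000; -10.0000 0.5000]
S = R + BᵀPB = [2 0; 0 1] + [265.0000 -41.5000; -41.5000 9.2500] = [267.0000 -41.5000; -41.5000 10.2500]
BᵀPA = [-185.0000 105.0000; 30.5000 -19.5000]
K = S⁻¹·BᵀPA = [-0.6215 0.2632; 0.4593 -0.8369]
A−BK = [-0.0547 0.1104; -0.1755 0.5343]
AᵀP(A−BK) = [1.0148 -0.7866; -0.7866 1.0468]
P' = Q + AᵀP(A−BK) = [3.5148 0.2134; 0.2134 5.0468]
tr(P') = 8.5616


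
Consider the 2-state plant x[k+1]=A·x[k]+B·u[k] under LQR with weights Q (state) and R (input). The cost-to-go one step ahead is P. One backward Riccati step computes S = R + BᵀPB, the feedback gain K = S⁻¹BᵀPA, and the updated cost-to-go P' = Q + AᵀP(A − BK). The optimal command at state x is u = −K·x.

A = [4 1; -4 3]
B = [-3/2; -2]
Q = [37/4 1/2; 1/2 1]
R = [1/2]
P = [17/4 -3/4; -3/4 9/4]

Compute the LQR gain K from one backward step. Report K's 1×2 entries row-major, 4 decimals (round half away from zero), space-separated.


BᵀP = [-4.8750 -3.3750]
S = R + BᵀPB = [1/2] + [14.0625] = [14.5625]
BᵀPA = [-6.0000 -15.0000]
K = S⁻¹·BᵀPA = [-0.4120 -1.0300]
A−BK = [3.3820 -0.5451; -4.8240 0.9399]
AᵀP(A−BK) = [125.5279 -22.1803; -22.1803 4.5494]
P' = Q + AᵀP(A−BK) = [134.7779 -21.6803; -21.6803 5.5494]
tr(P') = 140.3273

-0.4120 -1.0300


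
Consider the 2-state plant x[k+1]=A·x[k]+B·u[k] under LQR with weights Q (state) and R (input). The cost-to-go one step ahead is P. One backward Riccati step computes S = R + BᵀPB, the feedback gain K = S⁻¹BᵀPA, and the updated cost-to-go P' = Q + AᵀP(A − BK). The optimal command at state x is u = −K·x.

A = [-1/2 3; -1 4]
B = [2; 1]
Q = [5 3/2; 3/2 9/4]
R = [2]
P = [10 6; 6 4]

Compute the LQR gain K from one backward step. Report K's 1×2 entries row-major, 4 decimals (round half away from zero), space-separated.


BᵀP = [26.0000 16.0000]
S = R + BᵀPB = [2] + [68.0000] = [70.0000]
BᵀPA = [-29.0000 142.0000]
K = S⁻¹·BᵀPA = [-0.4143 2.0286]
A−BK = [0.3286 -1.0571; -0.5857 1.9714]
AᵀP(A−BK) = [0.4857 -2.1714; -2.1714 9.9429]
P' = Q + AᵀP(A−BK) = [5.4857 -0.6714; -0.6714 12.1929]
tr(P') = 17.6786

-0.4143 2.0286


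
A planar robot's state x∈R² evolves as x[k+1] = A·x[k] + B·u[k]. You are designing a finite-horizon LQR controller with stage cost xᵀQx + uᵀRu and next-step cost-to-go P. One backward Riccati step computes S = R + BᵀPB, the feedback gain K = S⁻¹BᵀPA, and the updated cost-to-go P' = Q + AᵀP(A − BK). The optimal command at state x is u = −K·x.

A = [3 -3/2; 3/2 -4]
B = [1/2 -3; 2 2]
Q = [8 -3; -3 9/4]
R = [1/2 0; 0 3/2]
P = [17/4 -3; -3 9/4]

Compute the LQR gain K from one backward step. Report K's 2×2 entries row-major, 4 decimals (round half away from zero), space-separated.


BᵀP = [-3.8750 3.0000; -18.7500 13.5000]
S = R + BᵀPB = [1/2 0; 0 3/2] + [4.0625 17.6250; 17.6250 83.2500] = [4.5625 17.6250; 17.6250 84.7500]
BᵀPA = [-7.1250 -6.1875; -36.0000 -25.8750]
K = S⁻¹·BᵀPA = [0.4032 -0.8989; -0.5086 -0.1184]
A−BK = [1.2725 -1.4057; 1.7109 -1.9655]
AᵀP(A−BK) = [0.8746 -0.5410; -0.5410 0.9377]
P' = Q + AᵀP(A−BK) = [8.8746 -3.5410; -3.5410 3.1877]
tr(P') = 12.0623

0.4032 -0.8989 -0.5086 -0.1184


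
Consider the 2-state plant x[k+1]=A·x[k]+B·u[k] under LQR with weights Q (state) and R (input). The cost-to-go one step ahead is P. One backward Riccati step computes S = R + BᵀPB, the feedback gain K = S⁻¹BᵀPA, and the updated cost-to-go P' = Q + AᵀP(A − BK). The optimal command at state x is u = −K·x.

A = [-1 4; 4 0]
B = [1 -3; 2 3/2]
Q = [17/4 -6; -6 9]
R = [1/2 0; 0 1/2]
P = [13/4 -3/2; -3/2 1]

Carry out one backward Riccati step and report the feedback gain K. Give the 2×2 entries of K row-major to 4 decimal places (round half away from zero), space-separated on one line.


1.0000 0.5714 0.7912 -1.0549

BᵀP = [0.2500 0.5000; -12.0000 6.0000]
S = R + BᵀPB = [1/2 0; 0 1/2] + [1.2500 0.0000; 0.0000 45.0000] = [1.7500 0.0000; 0.0000 45.5000]
BᵀPA = [1.7500 1.0000; 36.0000 -48.0000]
K = S⁻¹·BᵀPA = [1.0000 0.5714; 0.7912 -1.0549]
A−BK = [0.3736 0.2637; 0.8132 0.4396]
AᵀP(A−BK) = [1.0165 -0.0220; -0.0220 0.7912]
P' = Q + AᵀP(A−BK) = [5.2665 -6.0220; -6.0220 9.7912]
tr(P') = 15.0577


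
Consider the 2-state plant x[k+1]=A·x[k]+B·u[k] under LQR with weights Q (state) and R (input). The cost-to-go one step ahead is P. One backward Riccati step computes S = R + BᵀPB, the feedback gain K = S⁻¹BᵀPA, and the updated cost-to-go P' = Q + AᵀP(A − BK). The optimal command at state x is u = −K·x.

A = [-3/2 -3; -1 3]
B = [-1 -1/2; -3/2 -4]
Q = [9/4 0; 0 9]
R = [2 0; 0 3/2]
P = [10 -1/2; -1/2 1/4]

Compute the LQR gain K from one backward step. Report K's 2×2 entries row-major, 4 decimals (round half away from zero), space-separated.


BᵀP = [-9.2500 0.1250; -3.0000 -0.7500]
S = R + BᵀPB = [2 0; 0 3/2] + [9.0625 4.1250; 4.1250 4.5000] = [11.0625 4.1250; 4.1250 6.0000]
BᵀPA = [13.7500 28.1250; 5.2500 6.7500]
K = S⁻¹·BᵀPA = [1.2327 2.8547; 0.0275 -0.8376]
A−BK = [-0.2536 -0.5641; 0.9592 3.9316]
AᵀP(A−BK) = [4.1562 10.1453; 10.1453 26.6154]
P' = Q + AᵀP(A−BK) = [6.4062 10.1453; 10.1453 35.6154]
tr(P') = 42.0216

1.2327 2.8547 0.0275 -0.8376


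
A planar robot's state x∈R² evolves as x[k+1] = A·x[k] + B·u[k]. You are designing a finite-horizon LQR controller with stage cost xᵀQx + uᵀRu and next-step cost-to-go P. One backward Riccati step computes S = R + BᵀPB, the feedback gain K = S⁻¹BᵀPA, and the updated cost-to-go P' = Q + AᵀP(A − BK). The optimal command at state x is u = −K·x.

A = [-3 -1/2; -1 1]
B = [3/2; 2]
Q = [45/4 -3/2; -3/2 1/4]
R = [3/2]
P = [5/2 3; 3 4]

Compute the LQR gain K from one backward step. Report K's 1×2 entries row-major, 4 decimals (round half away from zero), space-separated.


-1.0152 0.1854

BᵀP = [9.7500 12.5000]
S = R + BᵀPB = [3/2] + [39.6250] = [41.1250]
BᵀPA = [-41.7500 7.6250]
K = S⁻¹·BᵀPA = [-1.0152 0.1854]
A−BK = [-1.4772 -0.7781; 1.0304 0.6292]
AᵀP(A−BK) = [2.1155 -0.0091; -0.0091 0.2112]
P' = Q + AᵀP(A−BK) = [13.3655 -1.5091; -1.5091 0.4612]
tr(P') = 13.8267


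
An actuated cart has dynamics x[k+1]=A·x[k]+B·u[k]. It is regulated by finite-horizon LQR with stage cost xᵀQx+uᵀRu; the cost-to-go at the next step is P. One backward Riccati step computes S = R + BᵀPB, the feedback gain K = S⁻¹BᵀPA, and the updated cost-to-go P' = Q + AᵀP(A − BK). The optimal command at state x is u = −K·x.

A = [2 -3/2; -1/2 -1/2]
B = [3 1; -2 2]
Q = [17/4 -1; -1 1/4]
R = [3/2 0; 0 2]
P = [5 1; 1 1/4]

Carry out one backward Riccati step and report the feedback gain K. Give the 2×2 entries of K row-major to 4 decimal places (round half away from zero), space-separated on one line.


0.5735 -0.4559 0.2439 -0.2537

BᵀP = [13.0000 2.5000; 7.0000 1.5000]
S = R + BᵀPB = [3/2 0; 0 2] + [34.0000 18.0000; 18.0000 10.0000] = [35.5000 18.0000; 18.0000 12.0000]
BᵀPA = [24.7500 -20.7500; 13.2500 -11.2500]
K = S⁻¹·BᵀPA = [0.5735 -0.4559; 0.2439 -0.2537]
A−BK = [0.0355 0.1213; 0.1593 -0.9044]
AᵀP(A−BK) = [0.6363 -0.5432; -0.5432 0.4991]
P' = Q + AᵀP(A−BK) = [4.8863 -1.5432; -1.5432 0.7491]
tr(P') = 5.6354


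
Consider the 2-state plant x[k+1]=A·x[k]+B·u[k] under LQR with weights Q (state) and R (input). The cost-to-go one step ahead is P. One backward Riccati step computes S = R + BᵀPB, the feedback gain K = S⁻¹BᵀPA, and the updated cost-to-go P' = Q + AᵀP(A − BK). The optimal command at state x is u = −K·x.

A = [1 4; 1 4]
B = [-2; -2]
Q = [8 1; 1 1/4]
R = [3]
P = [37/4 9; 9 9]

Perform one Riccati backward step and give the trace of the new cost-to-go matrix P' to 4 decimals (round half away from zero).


20.7416

BᵀP = [-36.5000 -36.0000]
S = R + BᵀPB = [3] + [145.0000] = [148.0000]
BᵀPA = [-72.5000 -290.0000]
K = S⁻¹·BᵀPA = [-0.4899 -1.9595]
A−BK = [0.0203 0.0811; 0.0203 0.0811]
AᵀP(A−BK) = [0.7348 2.9392; 2.9392 11.7568]
P' = Q + AᵀP(A−BK) = [8.7348 3.9392; 3.9392 12.0068]
tr(P') = 20.7416


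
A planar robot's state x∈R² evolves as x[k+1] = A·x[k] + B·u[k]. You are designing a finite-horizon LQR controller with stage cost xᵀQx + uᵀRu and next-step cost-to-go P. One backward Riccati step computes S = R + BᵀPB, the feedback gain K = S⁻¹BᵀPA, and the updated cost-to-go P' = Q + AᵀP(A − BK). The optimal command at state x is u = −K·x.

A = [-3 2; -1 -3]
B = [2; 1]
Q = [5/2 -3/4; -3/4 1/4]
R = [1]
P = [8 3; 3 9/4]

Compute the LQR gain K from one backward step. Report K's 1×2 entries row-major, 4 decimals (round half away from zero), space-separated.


BᵀP = [19.0000 8.2500]
S = R + BᵀPB = [1] + [46.2500] = [47.2500]
BᵀPA = [-65.2500 13.2500]
K = S⁻¹·BᵀPA = [-1.3810 0.2804]
A−BK = [-0.2381 1.4392; 0.3810 -3.2804]
AᵀP(A−BK) = [2.1429 -1.9524; -1.9524 12.5344]
P' = Q + AᵀP(A−BK) = [4.6429 -2.7024; -2.7024 12.7844]
tr(P') = 17.4272

-1.3810 0.2804


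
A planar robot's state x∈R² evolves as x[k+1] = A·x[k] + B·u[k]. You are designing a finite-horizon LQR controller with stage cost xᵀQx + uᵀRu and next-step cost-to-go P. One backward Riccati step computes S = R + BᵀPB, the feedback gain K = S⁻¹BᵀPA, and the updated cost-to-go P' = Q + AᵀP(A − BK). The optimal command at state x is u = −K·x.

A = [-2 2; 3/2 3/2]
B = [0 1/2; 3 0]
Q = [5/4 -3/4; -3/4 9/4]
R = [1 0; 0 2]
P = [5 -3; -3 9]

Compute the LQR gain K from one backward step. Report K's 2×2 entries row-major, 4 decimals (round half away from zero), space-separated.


BᵀP = [-9.0000 27.0000; 2.5000 -1.5000]
S = R + BᵀPB = [1 0; 0 2] + [81.0000 -4.5000; -4.5000 1.2500] = [82.0000 -4.5000; -4.5000 3.2500]
BᵀPA = [58.5000 22.5000; -7.2500 2.7500]
K = S⁻¹·BᵀPA = [0.6396 0.3472; -1.3452 1.3269]
A−BK = [-1.3274 1.3365; -0.4188 0.4584]
AᵀP(A−BK) = [11.0812 -10.4416; -10.4416 10.7888]
P' = Q + AᵀP(A−BK) = [12.3312 -11.1916; -11.1916 13.0388]
tr(P') = 25.3701

0.6396 0.3472 -1.3452 1.3269


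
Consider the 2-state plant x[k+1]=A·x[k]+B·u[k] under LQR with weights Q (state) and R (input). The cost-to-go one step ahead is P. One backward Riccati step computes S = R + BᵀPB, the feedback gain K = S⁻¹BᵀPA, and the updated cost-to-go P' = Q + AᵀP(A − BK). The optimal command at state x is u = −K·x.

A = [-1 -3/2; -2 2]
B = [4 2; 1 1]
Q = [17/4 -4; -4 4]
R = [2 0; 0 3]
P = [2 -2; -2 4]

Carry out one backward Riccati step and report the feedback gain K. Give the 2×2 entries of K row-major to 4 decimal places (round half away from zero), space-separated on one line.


BᵀP = [6.0000 -4.0000; 2.0000 0.0000]
S = R + BᵀPB = [2 0; 0 3] + [20.0000 8.0000; 8.0000 4.0000] = [22.0000 8.0000; 8.0000 7.0000]
BᵀPA = [2.0000 -17.0000; -2.0000 -3.0000]
K = S⁻¹·BᵀPA = [0.3333 -1.0556; -0.6667 0.7778]
A−BK = [-1.0000 1.1667; -1.6667 2.2778]
AᵀP(A−BK) = [8.0000 -11.3333; -11.3333 16.8889]
P' = Q + AᵀP(A−BK) = [12.2500 -15.3333; -15.3333 20.8889]
tr(P') = 33.1389

0.3333 -1.0556 -0.6667 0.7778


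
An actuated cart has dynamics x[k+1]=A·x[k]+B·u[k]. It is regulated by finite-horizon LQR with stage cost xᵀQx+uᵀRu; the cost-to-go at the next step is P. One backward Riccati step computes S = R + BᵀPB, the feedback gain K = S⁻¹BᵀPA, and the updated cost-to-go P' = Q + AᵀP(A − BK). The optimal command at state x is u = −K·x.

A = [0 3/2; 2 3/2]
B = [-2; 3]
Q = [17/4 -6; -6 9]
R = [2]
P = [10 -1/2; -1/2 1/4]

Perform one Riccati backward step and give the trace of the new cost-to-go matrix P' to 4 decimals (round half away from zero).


BᵀP = [-21.5000 1.7500]
S = R + BᵀPB = [2] + [48.2500] = [50.2500]
BᵀPA = [3.5000 -29.6250]
K = S⁻¹·BᵀPA = [0.0697 -0.5896]
A−BK = [0.1393 0.3209; 1.7910 3.2687]
AᵀP(A−BK) = [0.7562 1.3134; 1.3134 3.3470]
P' = Q + AᵀP(A−BK) = [5.0062 -4.6866; -4.6866 12.3470]
tr(P') = 17.3532

17.3532


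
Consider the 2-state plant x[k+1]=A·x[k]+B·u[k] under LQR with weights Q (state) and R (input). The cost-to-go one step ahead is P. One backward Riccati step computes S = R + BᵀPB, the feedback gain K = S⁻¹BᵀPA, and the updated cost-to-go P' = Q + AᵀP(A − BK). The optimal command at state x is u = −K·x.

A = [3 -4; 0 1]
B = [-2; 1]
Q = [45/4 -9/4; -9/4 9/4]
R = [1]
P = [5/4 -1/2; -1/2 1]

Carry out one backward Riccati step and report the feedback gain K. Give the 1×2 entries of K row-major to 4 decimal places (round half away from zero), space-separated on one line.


-1.0000 1.5556

BᵀP = [-3.0000 2.0000]
S = R + BᵀPB = [1] + [8.0000] = [9.0000]
BᵀPA = [-9.0000 14.0000]
K = S⁻¹·BᵀPA = [-1.0000 1.5556]
A−BK = [1.0000 -0.8889; 1.0000 -0.5556]
AᵀP(A−BK) = [2.2500 -2.5000; -2.5000 3.2222]
P' = Q + AᵀP(A−BK) = [13.5000 -4.7500; -4.7500 5.4722]
tr(P') = 18.9722


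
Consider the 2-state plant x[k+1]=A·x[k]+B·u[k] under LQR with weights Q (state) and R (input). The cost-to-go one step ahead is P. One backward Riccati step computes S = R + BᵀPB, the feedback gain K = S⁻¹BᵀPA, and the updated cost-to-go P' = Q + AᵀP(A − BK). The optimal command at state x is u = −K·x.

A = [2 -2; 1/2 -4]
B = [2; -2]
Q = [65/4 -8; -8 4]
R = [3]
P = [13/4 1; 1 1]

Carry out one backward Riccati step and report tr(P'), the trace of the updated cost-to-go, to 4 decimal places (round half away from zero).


BᵀP = [4.5000 0.0000]
S = R + BᵀPB = [3] + [9.0000] = [12.0000]
BᵀPA = [9.0000 -9.0000]
K = S⁻¹·BᵀPA = [0.7500 -0.7500]
A−BK = [0.5000 -0.5000; 2.0000 -5.5000]
AᵀP(A−BK) = [8.5000 -17.2500; -17.2500 38.2500]
P' = Q + AᵀP(A−BK) = [24.7500 -25.2500; -25.2500 42.2500]
tr(P') = 67.0000

67.0000


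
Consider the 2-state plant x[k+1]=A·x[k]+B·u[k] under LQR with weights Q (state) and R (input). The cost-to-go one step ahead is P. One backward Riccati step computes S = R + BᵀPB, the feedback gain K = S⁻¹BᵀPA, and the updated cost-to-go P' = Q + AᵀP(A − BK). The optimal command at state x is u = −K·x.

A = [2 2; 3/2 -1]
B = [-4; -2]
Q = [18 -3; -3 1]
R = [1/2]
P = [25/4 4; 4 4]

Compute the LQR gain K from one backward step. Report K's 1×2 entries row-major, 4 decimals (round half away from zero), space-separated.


BᵀP = [-33.0000 -24.0000]
S = R + BᵀPB = [1/2] + [180.0000] = [180.5000]
BᵀPA = [-102.0000 -42.0000]
K = S⁻¹·BᵀPA = [-0.5651 -0.2327]
A−BK = [-0.2604 1.0693; 0.3698 -1.4654]
AᵀP(A−BK) = [0.3601 -0.7341; -0.7341 3.2271]
P' = Q + AᵀP(A−BK) = [18.3601 -3.7341; -3.7341 4.2271]
tr(P') = 22.5873

-0.5651 -0.2327


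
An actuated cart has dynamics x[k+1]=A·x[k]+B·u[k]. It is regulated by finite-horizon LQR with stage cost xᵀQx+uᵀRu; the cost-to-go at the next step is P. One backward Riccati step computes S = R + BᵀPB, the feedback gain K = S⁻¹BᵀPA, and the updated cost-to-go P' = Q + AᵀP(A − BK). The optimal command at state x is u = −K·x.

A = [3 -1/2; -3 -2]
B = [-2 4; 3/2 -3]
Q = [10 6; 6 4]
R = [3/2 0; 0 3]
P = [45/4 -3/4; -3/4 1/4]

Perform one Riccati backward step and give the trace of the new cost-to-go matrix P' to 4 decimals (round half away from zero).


BᵀP = [-23.6250 1.8750; 47.2500 -3.7500]
S = R + BᵀPB = [3/2 0; 0 3] + [50.0625 -100.1250; -100.1250 200.2500] = [51.5625 -100.1250; -100.1250 203.2500]
BᵀPA = [-76.5000 8.0625; 153.0000 -16.1250]
K = S⁻¹·BᵀPA = [-0.5043 0.0532; 0.5043 -0.0532]
A−BK = [-0.0260 -0.1811; -0.7305 -2.2392]
AᵀP(A−BK) = [1.2571 0.1984; 0.1984 1.0269]
P' = Q + AᵀP(A−BK) = [11.2571 6.1984; 6.1984 5.0269]
tr(P') = 16.2840

16.2840
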